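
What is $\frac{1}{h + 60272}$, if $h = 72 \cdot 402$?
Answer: $\frac{1}{89216} \approx 1.1209 \cdot 10^{-5}$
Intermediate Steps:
$h = 28944$
$\frac{1}{h + 60272} = \frac{1}{28944 + 60272} = \frac{1}{89216}$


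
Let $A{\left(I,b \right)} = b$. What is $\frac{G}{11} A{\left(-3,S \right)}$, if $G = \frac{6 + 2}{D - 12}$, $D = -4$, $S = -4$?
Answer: $\frac{2}{11} \approx 0.18182$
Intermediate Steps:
$G = - \frac{1}{2}$ ($G = \frac{6 + 2}{-4 - 12} = \frac{8}{-4 - 12} = \frac{8}{-16} = 8 \left(- \frac{1}{16}\right) = - \frac{1}{2} \approx -0.5$)
$\frac{G}{11} A{\left(-3,S \right)} = \frac{1}{11} \left(- \frac{1}{2}\right) \left(-4\right) = \left(- \frac{1}{22}\right) \left(-4\right) = \frac{2}{11}$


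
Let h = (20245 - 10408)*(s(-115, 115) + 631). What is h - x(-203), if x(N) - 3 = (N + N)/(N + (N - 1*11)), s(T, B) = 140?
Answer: 3162662702/417 ≈ 7.5843e+6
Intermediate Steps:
h = 7584327 (h = (20245 - 10408)*(140 + 631) = 9837*771 = 7584327)
x(N) = 3 + 2*N/(-11 + 2*N) (x(N) = 3 + (N + N)/(N + (N - 1*11)) = 3 + (2*N)/(N + (N - 11)) = 3 + (2*N)/(N + (-11 + N)) = 3 + (2*N)/(-11 + 2*N) = 3 + 2*N/(-11 + 2*N))
h - x(-203) = 7584327 - (-33 + 8*(-203))/(-11 + 2*(-203)) = 7584327 - (-33 - 1624)/(-11 - 406) = 7584327 - (-1657)/(-417) = 7584327 - (-1)*(-1657)/417 = 7584327 - 1*1657/417 = 7584327 - 1657/417 = 3162662702/417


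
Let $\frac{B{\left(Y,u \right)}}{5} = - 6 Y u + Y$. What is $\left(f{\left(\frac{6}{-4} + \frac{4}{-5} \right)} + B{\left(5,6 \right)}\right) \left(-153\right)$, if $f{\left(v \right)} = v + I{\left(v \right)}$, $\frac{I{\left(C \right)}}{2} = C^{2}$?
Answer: $\frac{3315204}{25} \approx 1.3261 \cdot 10^{5}$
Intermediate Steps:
$I{\left(C \right)} = 2 C^{2}$
$B{\left(Y,u \right)} = 5 Y - 30 Y u$ ($B{\left(Y,u \right)} = 5 \left(- 6 Y u + Y\right) = 5 \left(Y - 6 Y u\right) = 5 Y - 30 Y u$)
$f{\left(v \right)} = v + 2 v^{2}$
$\left(f{\left(\frac{6}{-4} + \frac{4}{-5} \right)} + B{\left(5,6 \right)}\right) \left(-153\right) = \left(\left(\frac{6}{-4} + \frac{4}{-5}\right) \left(1 + 2 \left(\frac{6}{-4} + \frac{4}{-5}\right)\right) + 5 \cdot 5 \left(1 - 36\right)\right) \left(-153\right) = \left(\left(6 \left(- \frac{1}{4}\right) + 4 \left(- \frac{1}{5}\right)\right) \left(1 + 2 \left(6 \left(- \frac{1}{4}\right) + 4 \left(- \frac{1}{5}\right)\right)\right) + 5 \cdot 5 \left(1 - 36\right)\right) \left(-153\right) = \left(\left(- \frac{3}{2} - \frac{4}{5}\right) \left(1 + 2 \left(- \frac{3}{2} - \frac{4}{5}\right)\right) + 5 \cdot 5 \left(-35\right)\right) \left(-153\right) = \left(- \frac{23 \left(1 + 2 \left(- \frac{23}{10}\right)\right)}{10} - 875\right) \left(-153\right) = \left(- \frac{23 \left(1 - \frac{23}{5}\right)}{10} - 875\right) \left(-153\right) = \left(\left(- \frac{23}{10}\right) \left(- \frac{18}{5}\right) - 875\right) \left(-153\right) = \left(\frac{207}{25} - 875\right) \left(-153\right) = \left(- \frac{21668}{25}\right) \left(-153\right) = \frac{3315204}{25}$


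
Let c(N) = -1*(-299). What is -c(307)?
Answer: -299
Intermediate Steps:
c(N) = 299
-c(307) = -1*299 = -299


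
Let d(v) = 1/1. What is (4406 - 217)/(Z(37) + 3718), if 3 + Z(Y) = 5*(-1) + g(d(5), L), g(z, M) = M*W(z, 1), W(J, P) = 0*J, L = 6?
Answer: 4189/3710 ≈ 1.1291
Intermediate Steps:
W(J, P) = 0
d(v) = 1
g(z, M) = 0 (g(z, M) = M*0 = 0)
Z(Y) = -8 (Z(Y) = -3 + (5*(-1) + 0) = -3 + (-5 + 0) = -3 - 5 = -8)
(4406 - 217)/(Z(37) + 3718) = (4406 - 217)/(-8 + 3718) = 4189/3710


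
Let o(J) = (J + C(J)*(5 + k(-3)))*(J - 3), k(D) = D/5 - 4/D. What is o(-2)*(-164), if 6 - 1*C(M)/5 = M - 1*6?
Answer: 982360/3 ≈ 3.2745e+5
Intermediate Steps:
C(M) = 60 - 5*M (C(M) = 30 - 5*(M - 1*6) = 30 - 5*(M - 6) = 30 - 5*(-6 + M) = 30 + (30 - 5*M) = 60 - 5*M)
k(D) = -4/D + D/5 (k(D) = D*(⅕) - 4/D = D/5 - 4/D = -4/D + D/5)
o(J) = (-3 + J)*(344 - 83*J/3) (o(J) = (J + (60 - 5*J)*(5 + (-4/(-3) + (⅕)*(-3))))*(J - 3) = (J + (60 - 5*J)*(5 + (-4*(-⅓) - ⅗)))*(-3 + J) = (J + (60 - 5*J)*(5 + (4/3 - ⅗)))*(-3 + J) = (J + (60 - 5*J)*(5 + 11/15))*(-3 + J) = (J + (60 - 5*J)*(86/15))*(-3 + J) = (J + (344 - 86*J/3))*(-3 + J) = (344 - 83*J/3)*(-3 + J) = (-3 + J)*(344 - 83*J/3))
o(-2)*(-164) = (-1032 + 427*(-2) - 83/3*(-2)²)*(-164) = (-1032 - 854 - 83/3*4)*(-164) = (-1032 - 854 - 332/3)*(-164) = -5990/3*(-164) = 982360/3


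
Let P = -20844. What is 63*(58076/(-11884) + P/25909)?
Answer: -27600318585/76975639 ≈ -358.56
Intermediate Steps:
63*(58076/(-11884) + P/25909) = 63*(58076/(-11884) - 20844/25909) = 63*(58076*(-1/11884) - 20844*1/25909) = 63*(-14519/2971 - 20844/25909) = 63*(-438100295/76975639) = -27600318585/76975639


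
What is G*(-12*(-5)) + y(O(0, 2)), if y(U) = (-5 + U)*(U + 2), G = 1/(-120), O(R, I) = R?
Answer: -21/2 ≈ -10.500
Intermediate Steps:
G = -1/120 ≈ -0.0083333
y(U) = (-5 + U)*(2 + U)
G*(-12*(-5)) + y(O(0, 2)) = -(-1)*(-5)/10 + (-10 + 0² - 3*0) = -1/120*60 + (-10 + 0 + 0) = -½ - 10 = -21/2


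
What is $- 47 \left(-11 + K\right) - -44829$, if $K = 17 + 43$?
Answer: $42526$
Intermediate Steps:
$K = 60$
$- 47 \left(-11 + K\right) - -44829 = - 47 \left(-11 + 60\right) - -44829 = \left(-47\right) 49 + 44829 = -2303 + 44829 = 42526$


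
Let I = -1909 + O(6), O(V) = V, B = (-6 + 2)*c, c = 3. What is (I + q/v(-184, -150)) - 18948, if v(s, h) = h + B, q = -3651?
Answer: -1124737/54 ≈ -20828.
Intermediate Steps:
B = -12 (B = (-6 + 2)*3 = -4*3 = -12)
v(s, h) = -12 + h (v(s, h) = h - 12 = -12 + h)
I = -1903 (I = -1909 + 6 = -1903)
(I + q/v(-184, -150)) - 18948 = (-1903 - 3651/(-12 - 150)) - 18948 = (-1903 - 3651/(-162)) - 18948 = (-1903 - 3651*(-1/162)) - 18948 = (-1903 + 1217/54) - 18948 = -101545/54 - 18948 = -1124737/54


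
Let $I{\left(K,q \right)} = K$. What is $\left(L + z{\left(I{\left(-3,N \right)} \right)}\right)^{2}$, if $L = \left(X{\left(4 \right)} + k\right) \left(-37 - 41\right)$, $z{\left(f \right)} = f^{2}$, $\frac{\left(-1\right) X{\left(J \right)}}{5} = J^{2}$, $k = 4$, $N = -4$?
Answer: $35247969$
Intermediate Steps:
$X{\left(J \right)} = - 5 J^{2}$
$L = 5928$ ($L = \left(- 5 \cdot 4^{2} + 4\right) \left(-37 - 41\right) = \left(\left(-5\right) 16 + 4\right) \left(-78\right) = \left(-80 + 4\right) \left(-78\right) = \left(-76\right) \left(-78\right) = 5928$)
$\left(L + z{\left(I{\left(-3,N \right)} \right)}\right)^{2} = \left(5928 + \left(-3\right)^{2}\right)^{2} = \left(5928 + 9\right)^{2} = 5937^{2} = 35247969$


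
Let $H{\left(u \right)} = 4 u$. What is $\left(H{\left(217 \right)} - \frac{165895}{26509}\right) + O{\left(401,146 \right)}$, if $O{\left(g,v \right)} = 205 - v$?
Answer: $\frac{24407948}{26509} \approx 920.74$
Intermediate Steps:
$\left(H{\left(217 \right)} - \frac{165895}{26509}\right) + O{\left(401,146 \right)} = \left(4 \cdot 217 - \frac{165895}{26509}\right) + \left(205 - 146\right) = \left(868 - \frac{165895}{26509}\right) + \left(205 - 146\right) = \left(868 - \frac{165895}{26509}\right) + 59 = \frac{22843917}{26509} + 59 = \frac{24407948}{26509}$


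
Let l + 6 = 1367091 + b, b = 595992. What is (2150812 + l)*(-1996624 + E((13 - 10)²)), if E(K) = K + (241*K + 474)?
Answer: -8202979477108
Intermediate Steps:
l = 1963077 (l = -6 + (1367091 + 595992) = -6 + 1963083 = 1963077)
E(K) = 474 + 242*K (E(K) = K + (474 + 241*K) = 474 + 242*K)
(2150812 + l)*(-1996624 + E((13 - 10)²)) = (2150812 + 1963077)*(-1996624 + (474 + 242*(13 - 10)²)) = 4113889*(-1996624 + (474 + 242*3²)) = 4113889*(-1996624 + (474 + 242*9)) = 4113889*(-1996624 + (474 + 2178)) = 4113889*(-1996624 + 2652) = 4113889*(-1993972) = -8202979477108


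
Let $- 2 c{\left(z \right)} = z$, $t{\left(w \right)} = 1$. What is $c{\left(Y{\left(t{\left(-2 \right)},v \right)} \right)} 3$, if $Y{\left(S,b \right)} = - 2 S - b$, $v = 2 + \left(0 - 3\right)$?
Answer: $\frac{3}{2} \approx 1.5$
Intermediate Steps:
$v = -1$ ($v = 2 + \left(0 - 3\right) = 2 - 3 = -1$)
$Y{\left(S,b \right)} = - b - 2 S$
$c{\left(z \right)} = - \frac{z}{2}$
$c{\left(Y{\left(t{\left(-2 \right)},v \right)} \right)} 3 = - \frac{\left(-1\right) \left(-1\right) - 2}{2} \cdot 3 = - \frac{1 - 2}{2} \cdot 3 = \left(- \frac{1}{2}\right) \left(-1\right) 3 = \frac{1}{2} \cdot 3 = \frac{3}{2}$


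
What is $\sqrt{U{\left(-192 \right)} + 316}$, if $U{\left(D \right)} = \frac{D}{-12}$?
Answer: $2 \sqrt{83} \approx 18.221$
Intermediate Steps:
$U{\left(D \right)} = - \frac{D}{12}$ ($U{\left(D \right)} = D \left(- \frac{1}{12}\right) = - \frac{D}{12}$)
$\sqrt{U{\left(-192 \right)} + 316} = \sqrt{\left(- \frac{1}{12}\right) \left(-192\right) + 316} = \sqrt{16 + 316} = \sqrt{332} = 2 \sqrt{83}$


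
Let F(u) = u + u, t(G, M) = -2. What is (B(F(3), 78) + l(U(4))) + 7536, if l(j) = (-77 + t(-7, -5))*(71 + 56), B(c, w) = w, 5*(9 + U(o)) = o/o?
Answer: -2419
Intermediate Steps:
U(o) = -44/5 (U(o) = -9 + (o/o)/5 = -9 + (⅕)*1 = -9 + ⅕ = -44/5)
F(u) = 2*u
l(j) = -10033 (l(j) = (-77 - 2)*(71 + 56) = -79*127 = -10033)
(B(F(3), 78) + l(U(4))) + 7536 = (78 - 10033) + 7536 = -9955 + 7536 = -2419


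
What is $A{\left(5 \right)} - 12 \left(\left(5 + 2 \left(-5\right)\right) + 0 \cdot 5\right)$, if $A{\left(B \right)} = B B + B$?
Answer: $90$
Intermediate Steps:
$A{\left(B \right)} = B + B^{2}$ ($A{\left(B \right)} = B^{2} + B = B + B^{2}$)
$A{\left(5 \right)} - 12 \left(\left(5 + 2 \left(-5\right)\right) + 0 \cdot 5\right) = 5 \left(1 + 5\right) - 12 \left(\left(5 + 2 \left(-5\right)\right) + 0 \cdot 5\right) = 5 \cdot 6 - 12 \left(\left(5 - 10\right) + 0\right) = 30 - 12 \left(-5 + 0\right) = 30 - -60 = 30 + 60 = 90$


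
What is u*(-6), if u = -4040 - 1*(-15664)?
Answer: -69744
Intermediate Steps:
u = 11624 (u = -4040 + 15664 = 11624)
u*(-6) = 11624*(-6) = -69744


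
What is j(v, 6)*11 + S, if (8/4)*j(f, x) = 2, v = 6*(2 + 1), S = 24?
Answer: 35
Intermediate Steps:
v = 18 (v = 6*3 = 18)
j(f, x) = 1 (j(f, x) = (1/2)*2 = 1)
j(v, 6)*11 + S = 1*11 + 24 = 11 + 24 = 35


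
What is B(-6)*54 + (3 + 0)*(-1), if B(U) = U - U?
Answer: -3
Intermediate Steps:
B(U) = 0
B(-6)*54 + (3 + 0)*(-1) = 0*54 + (3 + 0)*(-1) = 0 + 3*(-1) = 0 - 3 = -3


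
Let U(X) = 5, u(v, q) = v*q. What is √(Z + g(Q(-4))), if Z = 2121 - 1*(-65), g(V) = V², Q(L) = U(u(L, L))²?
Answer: √2811 ≈ 53.019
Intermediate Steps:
u(v, q) = q*v
Q(L) = 25 (Q(L) = 5² = 25)
Z = 2186 (Z = 2121 + 65 = 2186)
√(Z + g(Q(-4))) = √(2186 + 25²) = √(2186 + 625) = √2811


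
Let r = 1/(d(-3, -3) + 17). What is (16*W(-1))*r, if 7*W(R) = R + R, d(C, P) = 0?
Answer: -32/119 ≈ -0.26891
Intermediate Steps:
W(R) = 2*R/7 (W(R) = (R + R)/7 = (2*R)/7 = 2*R/7)
r = 1/17 (r = 1/(0 + 17) = 1/17 ≈ 0.058824)
(16*W(-1))*r = (16*((2/7)*(-1)))*(1/17) = (16*(-2/7))*(1/17) = -32/7*1/17 = -32/119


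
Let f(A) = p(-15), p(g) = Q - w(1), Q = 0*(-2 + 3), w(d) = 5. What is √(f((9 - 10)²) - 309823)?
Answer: 2*I*√77457 ≈ 556.62*I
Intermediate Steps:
Q = 0 (Q = 0*1 = 0)
p(g) = -5 (p(g) = 0 - 1*5 = 0 - 5 = -5)
f(A) = -5
√(f((9 - 10)²) - 309823) = √(-5 - 309823) = √(-309828) = 2*I*√77457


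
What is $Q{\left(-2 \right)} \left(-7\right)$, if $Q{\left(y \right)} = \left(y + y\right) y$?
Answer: $-56$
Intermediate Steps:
$Q{\left(y \right)} = 2 y^{2}$ ($Q{\left(y \right)} = 2 y y = 2 y^{2}$)
$Q{\left(-2 \right)} \left(-7\right) = 2 \left(-2\right)^{2} \left(-7\right) = 2 \cdot 4 \left(-7\right) = 8 \left(-7\right) = -56$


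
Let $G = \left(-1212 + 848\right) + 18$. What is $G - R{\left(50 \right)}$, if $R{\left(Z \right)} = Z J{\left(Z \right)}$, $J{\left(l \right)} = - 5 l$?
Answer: $12154$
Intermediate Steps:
$G = -346$ ($G = -364 + 18 = -346$)
$R{\left(Z \right)} = - 5 Z^{2}$ ($R{\left(Z \right)} = Z \left(- 5 Z\right) = - 5 Z^{2}$)
$G - R{\left(50 \right)} = -346 - - 5 \cdot 50^{2} = -346 - \left(-5\right) 2500 = -346 - -12500 = -346 + 12500 = 12154$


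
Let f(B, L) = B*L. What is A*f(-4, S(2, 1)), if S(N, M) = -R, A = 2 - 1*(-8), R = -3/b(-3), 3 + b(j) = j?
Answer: 20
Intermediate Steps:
b(j) = -3 + j
R = 1/2 (R = -3/(-3 - 3) = -3/(-6) = -3*(-1/6) = 1/2 ≈ 0.50000)
A = 10 (A = 2 + 8 = 10)
S(N, M) = -1/2 (S(N, M) = -1*1/2 = -1/2)
A*f(-4, S(2, 1)) = 10*(-4*(-1/2)) = 10*2 = 20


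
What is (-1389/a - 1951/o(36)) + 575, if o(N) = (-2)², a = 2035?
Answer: 704659/8140 ≈ 86.567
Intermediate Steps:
o(N) = 4
(-1389/a - 1951/o(36)) + 575 = (-1389/2035 - 1951/4) + 575 = -3975841/8140 + 575 = 704659/8140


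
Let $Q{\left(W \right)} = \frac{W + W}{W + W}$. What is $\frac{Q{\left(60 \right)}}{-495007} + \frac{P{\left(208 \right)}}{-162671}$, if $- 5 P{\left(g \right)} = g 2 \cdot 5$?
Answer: $\frac{205760241}{80523283697} \approx 0.0025553$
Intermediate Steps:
$Q{\left(W \right)} = 1$ ($Q{\left(W \right)} = \frac{2 W}{2 W} = 2 W \frac{1}{2 W} = 1$)
$P{\left(g \right)} = - 2 g$ ($P{\left(g \right)} = - \frac{g 2 \cdot 5}{5} = - \frac{2 g 5}{5} = - \frac{10 g}{5} = - 2 g$)
$\frac{Q{\left(60 \right)}}{-495007} + \frac{P{\left(208 \right)}}{-162671} = 1 \frac{1}{-495007} + \frac{\left(-2\right) 208}{-162671} = 1 \left(- \frac{1}{495007}\right) - - \frac{416}{162671} = - \frac{1}{495007} + \frac{416}{162671} = \frac{205760241}{80523283697}$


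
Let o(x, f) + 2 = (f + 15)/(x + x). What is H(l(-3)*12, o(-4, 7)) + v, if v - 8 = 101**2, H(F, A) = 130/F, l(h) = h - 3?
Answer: 367459/36 ≈ 10207.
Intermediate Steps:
o(x, f) = -2 + (15 + f)/(2*x) (o(x, f) = -2 + (f + 15)/(x + x) = -2 + (15 + f)/((2*x)) = -2 + (15 + f)*(1/(2*x)) = -2 + (15 + f)/(2*x))
l(h) = -3 + h
v = 10209 (v = 8 + 101**2 = 8 + 10201 = 10209)
H(l(-3)*12, o(-4, 7)) + v = 130/(((-3 - 3)*12)) + 10209 = 130/((-6*12)) + 10209 = 130/(-72) + 10209 = 130*(-1/72) + 10209 = -65/36 + 10209 = 367459/36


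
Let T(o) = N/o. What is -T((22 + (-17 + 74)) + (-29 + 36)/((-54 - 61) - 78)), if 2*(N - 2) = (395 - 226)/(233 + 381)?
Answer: -33775/1247648 ≈ -0.027071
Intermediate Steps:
N = 2625/1228 (N = 2 + ((395 - 226)/(233 + 381))/2 = 2 + (169/614)/2 = 2 + (169*(1/614))/2 = 2 + (1/2)*(169/614) = 2 + 169/1228 = 2625/1228 ≈ 2.1376)
T(o) = 2625/(1228*o)
-T((22 + (-17 + 74)) + (-29 + 36)/((-54 - 61) - 78)) = -2625/(1228*((22 + (-17 + 74)) + (-29 + 36)/((-54 - 61) - 78))) = -2625/(1228*((22 + 57) + 7/(-115 - 78))) = -2625/(1228*(79 + 7/(-193))) = -2625/(1228*(79 + 7*(-1/193))) = -2625/(1228*(79 - 7/193)) = -2625/(1228*15240/193) = -2625*193/(1228*15240) = -1*33775/1247648 = -33775/1247648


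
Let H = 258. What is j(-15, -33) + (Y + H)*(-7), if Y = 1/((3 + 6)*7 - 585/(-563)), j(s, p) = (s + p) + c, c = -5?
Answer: -67028327/36054 ≈ -1859.1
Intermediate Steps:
j(s, p) = -5 + p + s (j(s, p) = (s + p) - 5 = (p + s) - 5 = -5 + p + s)
Y = 563/36054 (Y = 1/(9*7 - 585*(-1/563)) = 1/(63 + 585/563) = 1/(36054/563) = 563/36054 ≈ 0.015615)
j(-15, -33) + (Y + H)*(-7) = (-5 - 33 - 15) + (563/36054 + 258)*(-7) = -53 + (9302495/36054)*(-7) = -53 - 65117465/36054 = -67028327/36054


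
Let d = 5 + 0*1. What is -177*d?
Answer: -885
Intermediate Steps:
d = 5 (d = 5 + 0 = 5)
-177*d = -177*5 = -885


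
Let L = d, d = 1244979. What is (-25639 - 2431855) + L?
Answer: -1212515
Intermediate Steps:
L = 1244979
(-25639 - 2431855) + L = (-25639 - 2431855) + 1244979 = -2457494 + 1244979 = -1212515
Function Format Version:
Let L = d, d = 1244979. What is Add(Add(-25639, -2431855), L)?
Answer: -1212515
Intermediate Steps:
L = 1244979
Add(Add(-25639, -2431855), L) = Add(Add(-25639, -2431855), 1244979) = Add(-2457494, 1244979) = -1212515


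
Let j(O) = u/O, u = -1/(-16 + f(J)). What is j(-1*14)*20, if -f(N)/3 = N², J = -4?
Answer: -5/224 ≈ -0.022321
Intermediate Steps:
f(N) = -3*N²
u = 1/64 (u = -1/(-16 - 3*(-4)²) = -1/(-16 - 3*16) = -1/(-16 - 48) = -1/(-64) = -1*(-1/64) = 1/64 ≈ 0.015625)
j(O) = 1/(64*O)
j(-1*14)*20 = (1/(64*((-1*14))))*20 = ((1/64)/(-14))*20 = ((1/64)*(-1/14))*20 = -1/896*20 = -5/224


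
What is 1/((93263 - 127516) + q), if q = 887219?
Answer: 1/852966 ≈ 1.1724e-6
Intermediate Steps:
1/((93263 - 127516) + q) = 1/((93263 - 127516) + 887219) = 1/(-34253 + 887219) = 1/852966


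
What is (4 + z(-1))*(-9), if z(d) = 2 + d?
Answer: -45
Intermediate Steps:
(4 + z(-1))*(-9) = (4 + (2 - 1))*(-9) = (4 + 1)*(-9) = 5*(-9) = -45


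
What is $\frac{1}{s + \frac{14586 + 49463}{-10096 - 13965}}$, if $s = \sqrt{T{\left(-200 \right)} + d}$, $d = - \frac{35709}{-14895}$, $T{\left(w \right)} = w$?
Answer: $- \frac{7651477040385}{588355967078902} - \frac{578931721 i \sqrt{4871146605}}{588355967078902} \approx -0.013005 - 0.068676 i$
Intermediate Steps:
$d = \frac{11903}{4965}$ ($d = \left(-35709\right) \left(- \frac{1}{14895}\right) = \frac{11903}{4965} \approx 2.3974$)
$s = \frac{i \sqrt{4871146605}}{4965}$ ($s = \sqrt{-200 + \frac{11903}{4965}} = \sqrt{- \frac{981097}{4965}} = \frac{i \sqrt{4871146605}}{4965} \approx 14.057 i$)
$\frac{1}{s + \frac{14586 + 49463}{-10096 - 13965}} = \frac{1}{\frac{i \sqrt{4871146605}}{4965} + \frac{14586 + 49463}{-10096 - 13965}} = \frac{1}{\frac{i \sqrt{4871146605}}{4965} + \frac{64049}{-24061}} = \frac{1}{\frac{i \sqrt{4871146605}}{4965} + 64049 \left(- \frac{1}{24061}\right)} = \frac{1}{\frac{i \sqrt{4871146605}}{4965} - \frac{64049}{24061}} = \frac{1}{- \frac{64049}{24061} + \frac{i \sqrt{4871146605}}{4965}}$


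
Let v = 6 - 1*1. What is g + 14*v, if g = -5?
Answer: 65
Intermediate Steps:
v = 5 (v = 6 - 1 = 5)
g + 14*v = -5 + 14*5 = -5 + 70 = 65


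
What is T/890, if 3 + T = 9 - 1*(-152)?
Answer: 79/445 ≈ 0.17753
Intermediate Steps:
T = 158 (T = -3 + (9 - 1*(-152)) = -3 + (9 + 152) = -3 + 161 = 158)
T/890 = 158/890 = 158*(1/890) = 79/445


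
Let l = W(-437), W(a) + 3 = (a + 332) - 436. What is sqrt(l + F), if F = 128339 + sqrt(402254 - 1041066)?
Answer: sqrt(127795 + 2*I*sqrt(159703)) ≈ 357.49 + 1.118*I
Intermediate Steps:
W(a) = -107 + a (W(a) = -3 + ((a + 332) - 436) = -3 + ((332 + a) - 436) = -3 + (-104 + a) = -107 + a)
l = -544 (l = -107 - 437 = -544)
F = 128339 + 2*I*sqrt(159703) (F = 128339 + sqrt(-638812) = 128339 + 2*I*sqrt(159703) ≈ 1.2834e+5 + 799.26*I)
sqrt(l + F) = sqrt(-544 + (128339 + 2*I*sqrt(159703))) = sqrt(127795 + 2*I*sqrt(159703))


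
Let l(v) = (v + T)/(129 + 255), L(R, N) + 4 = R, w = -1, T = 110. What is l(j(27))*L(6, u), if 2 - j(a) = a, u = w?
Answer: 85/192 ≈ 0.44271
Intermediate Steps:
u = -1
L(R, N) = -4 + R
j(a) = 2 - a
l(v) = 55/192 + v/384 (l(v) = (v + 110)/(129 + 255) = (110 + v)/384 = (110 + v)*(1/384) = 55/192 + v/384)
l(j(27))*L(6, u) = (55/192 + (2 - 1*27)/384)*(-4 + 6) = (55/192 + (2 - 27)/384)*2 = (55/192 + (1/384)*(-25))*2 = (55/192 - 25/384)*2 = (85/384)*2 = 85/192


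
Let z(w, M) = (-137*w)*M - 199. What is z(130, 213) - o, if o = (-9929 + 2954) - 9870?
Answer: -3776884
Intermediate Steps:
z(w, M) = -199 - 137*M*w (z(w, M) = -137*M*w - 199 = -199 - 137*M*w)
o = -16845 (o = -6975 - 9870 = -16845)
z(130, 213) - o = (-199 - 137*213*130) - 1*(-16845) = (-199 - 3793530) + 16845 = -3793729 + 16845 = -3776884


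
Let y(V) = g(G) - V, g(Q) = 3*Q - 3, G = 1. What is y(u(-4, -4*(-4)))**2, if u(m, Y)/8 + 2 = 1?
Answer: 64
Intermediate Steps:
u(m, Y) = -8 (u(m, Y) = -16 + 8*1 = -16 + 8 = -8)
g(Q) = -3 + 3*Q
y(V) = -V (y(V) = (-3 + 3*1) - V = (-3 + 3) - V = 0 - V = -V)
y(u(-4, -4*(-4)))**2 = (-1*(-8))**2 = 8**2 = 64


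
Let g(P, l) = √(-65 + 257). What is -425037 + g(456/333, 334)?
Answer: -425037 + 8*√3 ≈ -4.2502e+5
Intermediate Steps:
g(P, l) = 8*√3 (g(P, l) = √192 = 8*√3)
-425037 + g(456/333, 334) = -425037 + 8*√3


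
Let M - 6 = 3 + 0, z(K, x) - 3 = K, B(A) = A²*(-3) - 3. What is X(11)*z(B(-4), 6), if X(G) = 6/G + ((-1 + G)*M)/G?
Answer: -4608/11 ≈ -418.91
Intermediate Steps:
B(A) = -3 - 3*A² (B(A) = -3*A² - 3 = -3 - 3*A²)
z(K, x) = 3 + K
M = 9 (M = 6 + (3 + 0) = 6 + 3 = 9)
X(G) = 6/G + (-9 + 9*G)/G (X(G) = 6/G + ((-1 + G)*9)/G = 6/G + (-9 + 9*G)/G)
X(11)*z(B(-4), 6) = (9 - 3/11)*(3 + (-3 - 3*(-4)²)) = (9 - 3*1/11)*(3 + (-3 - 3*16)) = (9 - 3/11)*(3 + (-3 - 48)) = 96*(3 - 51)/11 = (96/11)*(-48) = -4608/11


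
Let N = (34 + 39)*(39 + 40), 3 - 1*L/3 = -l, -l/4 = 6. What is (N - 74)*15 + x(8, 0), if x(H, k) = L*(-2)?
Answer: 85521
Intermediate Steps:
l = -24 (l = -4*6 = -24)
L = -63 (L = 9 - (-3)*(-24) = 9 - 3*24 = 9 - 72 = -63)
x(H, k) = 126 (x(H, k) = -63*(-2) = 126)
N = 5767 (N = 73*79 = 5767)
(N - 74)*15 + x(8, 0) = (5767 - 74)*15 + 126 = 5693*15 + 126 = 85395 + 126 = 85521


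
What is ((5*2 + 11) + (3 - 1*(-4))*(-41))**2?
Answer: 70756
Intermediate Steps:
((5*2 + 11) + (3 - 1*(-4))*(-41))**2 = ((10 + 11) + (3 + 4)*(-41))**2 = (21 + 7*(-41))**2 = (21 - 287)**2 = (-266)**2 = 70756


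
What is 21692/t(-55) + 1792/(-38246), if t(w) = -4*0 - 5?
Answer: -414820596/95615 ≈ -4338.4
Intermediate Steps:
t(w) = -5 (t(w) = 0 - 5 = -5)
21692/t(-55) + 1792/(-38246) = 21692/(-5) + 1792/(-38246) = 21692*(-1/5) + 1792*(-1/38246) = -21692/5 - 896/19123 = -414820596/95615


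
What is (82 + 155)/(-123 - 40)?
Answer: -237/163 ≈ -1.4540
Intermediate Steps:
(82 + 155)/(-123 - 40) = 237/(-163) = -1/163*237 = -237/163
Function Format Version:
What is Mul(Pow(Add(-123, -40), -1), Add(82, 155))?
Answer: Rational(-237, 163) ≈ -1.4540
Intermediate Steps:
Mul(Pow(Add(-123, -40), -1), Add(82, 155)) = Mul(Pow(-163, -1), 237) = Mul(Rational(-1, 163), 237) = Rational(-237, 163)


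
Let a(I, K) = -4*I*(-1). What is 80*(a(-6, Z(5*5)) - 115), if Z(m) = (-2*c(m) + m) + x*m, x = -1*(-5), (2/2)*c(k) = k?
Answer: -11120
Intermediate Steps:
c(k) = k
x = 5
Z(m) = 4*m (Z(m) = (-2*m + m) + 5*m = -m + 5*m = 4*m)
a(I, K) = 4*I
80*(a(-6, Z(5*5)) - 115) = 80*(4*(-6) - 115) = 80*(-24 - 115) = 80*(-139) = -11120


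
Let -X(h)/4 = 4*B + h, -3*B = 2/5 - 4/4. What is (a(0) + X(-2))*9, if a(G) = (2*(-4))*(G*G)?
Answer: 216/5 ≈ 43.200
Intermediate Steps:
a(G) = -8*G**2
B = 1/5 (B = -(2/5 - 4/4)/3 = -(2*(1/5) - 4*1/4)/3 = -(2/5 - 1)/3 = -1/3*(-3/5) = 1/5 ≈ 0.20000)
X(h) = -16/5 - 4*h (X(h) = -4*(4*(1/5) + h) = -4*(4/5 + h) = -16/5 - 4*h)
(a(0) + X(-2))*9 = (-8*0**2 + (-16/5 - 4*(-2)))*9 = (-8*0 + (-16/5 + 8))*9 = (0 + 24/5)*9 = (24/5)*9 = 216/5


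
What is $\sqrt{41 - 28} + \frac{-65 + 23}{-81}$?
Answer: $\frac{14}{27} + \sqrt{13} \approx 4.1241$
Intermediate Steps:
$\sqrt{41 - 28} + \frac{-65 + 23}{-81} = \sqrt{13} - - \frac{14}{27} = \sqrt{13} + \frac{14}{27} = \frac{14}{27} + \sqrt{13}$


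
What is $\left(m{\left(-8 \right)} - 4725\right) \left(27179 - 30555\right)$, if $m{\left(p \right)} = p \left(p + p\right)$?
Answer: $15519472$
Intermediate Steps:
$m{\left(p \right)} = 2 p^{2}$ ($m{\left(p \right)} = p 2 p = 2 p^{2}$)
$\left(m{\left(-8 \right)} - 4725\right) \left(27179 - 30555\right) = \left(2 \left(-8\right)^{2} - 4725\right) \left(27179 - 30555\right) = \left(2 \cdot 64 - 4725\right) \left(-3376\right) = \left(128 - 4725\right) \left(-3376\right) = \left(-4597\right) \left(-3376\right) = 15519472$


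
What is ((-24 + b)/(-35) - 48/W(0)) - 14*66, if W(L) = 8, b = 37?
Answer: -32563/35 ≈ -930.37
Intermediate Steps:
((-24 + b)/(-35) - 48/W(0)) - 14*66 = ((-24 + 37)/(-35) - 48/8) - 14*66 = (13*(-1/35) - 48*⅛) - 924 = (-13/35 - 6) - 924 = -223/35 - 924 = -32563/35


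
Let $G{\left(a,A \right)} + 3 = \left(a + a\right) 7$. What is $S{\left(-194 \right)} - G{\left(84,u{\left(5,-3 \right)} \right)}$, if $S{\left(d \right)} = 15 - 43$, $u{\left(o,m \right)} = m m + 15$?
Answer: $-1201$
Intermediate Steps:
$u{\left(o,m \right)} = 15 + m^{2}$ ($u{\left(o,m \right)} = m^{2} + 15 = 15 + m^{2}$)
$G{\left(a,A \right)} = -3 + 14 a$ ($G{\left(a,A \right)} = -3 + \left(a + a\right) 7 = -3 + 2 a 7 = -3 + 14 a$)
$S{\left(d \right)} = -28$
$S{\left(-194 \right)} - G{\left(84,u{\left(5,-3 \right)} \right)} = -28 - \left(-3 + 14 \cdot 84\right) = -28 - \left(-3 + 1176\right) = -28 - 1173 = -1201$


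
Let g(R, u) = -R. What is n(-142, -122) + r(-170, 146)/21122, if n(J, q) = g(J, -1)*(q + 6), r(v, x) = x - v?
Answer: -173960634/10561 ≈ -16472.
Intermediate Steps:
n(J, q) = -J*(6 + q) (n(J, q) = (-J)*(q + 6) = (-J)*(6 + q) = -J*(6 + q))
n(-142, -122) + r(-170, 146)/21122 = -1*(-142)*(6 - 122) + (146 - 1*(-170))/21122 = -1*(-142)*(-116) + (146 + 170)*(1/21122) = -16472 + 316*(1/21122) = -16472 + 158/10561 = -173960634/10561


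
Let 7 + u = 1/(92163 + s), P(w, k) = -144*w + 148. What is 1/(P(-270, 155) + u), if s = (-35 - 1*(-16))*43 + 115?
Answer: 91461/3568899682 ≈ 2.5627e-5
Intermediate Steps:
s = -702 (s = (-35 + 16)*43 + 115 = -19*43 + 115 = -817 + 115 = -702)
P(w, k) = 148 - 144*w
u = -640226/91461 (u = -7 + 1/(92163 - 702) = -7 + 1/91461 = -640226/91461 ≈ -7.0000)
1/(P(-270, 155) + u) = 1/((148 - 144*(-270)) - 640226/91461) = 1/((148 + 38880) - 640226/91461) = 1/(39028 - 640226/91461) = 1/(3568899682/91461) = 91461/3568899682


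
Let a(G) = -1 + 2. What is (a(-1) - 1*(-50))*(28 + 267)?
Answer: 15045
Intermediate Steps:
a(G) = 1
(a(-1) - 1*(-50))*(28 + 267) = (1 - 1*(-50))*(28 + 267) = (1 + 50)*295 = 51*295 = 15045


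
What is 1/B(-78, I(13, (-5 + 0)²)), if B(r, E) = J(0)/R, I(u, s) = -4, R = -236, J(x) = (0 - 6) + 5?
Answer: 236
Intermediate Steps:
J(x) = -1 (J(x) = -6 + 5 = -1)
B(r, E) = 1/236 (B(r, E) = -1/(-236) = -1*(-1/236) = 1/236)
1/B(-78, I(13, (-5 + 0)²)) = 1/(1/236) = 236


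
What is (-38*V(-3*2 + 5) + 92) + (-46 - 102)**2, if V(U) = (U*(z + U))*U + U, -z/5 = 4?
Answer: 22832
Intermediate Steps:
z = -20 (z = -5*4 = -20)
V(U) = U + U**2*(-20 + U) (V(U) = (U*(-20 + U))*U + U = U**2*(-20 + U) + U = U + U**2*(-20 + U))
(-38*V(-3*2 + 5) + 92) + (-46 - 102)**2 = (-38*(-3*2 + 5)*(1 + (-3*2 + 5)**2 - 20*(-3*2 + 5)) + 92) + (-46 - 102)**2 = (-38*(-6 + 5)*(1 + (-6 + 5)**2 - 20*(-6 + 5)) + 92) + (-148)**2 = (-(-38)*(1 + (-1)**2 - 20*(-1)) + 92) + 21904 = (-(-38)*(1 + 1 + 20) + 92) + 21904 = (-(-38)*22 + 92) + 21904 = (-38*(-22) + 92) + 21904 = (836 + 92) + 21904 = 928 + 21904 = 22832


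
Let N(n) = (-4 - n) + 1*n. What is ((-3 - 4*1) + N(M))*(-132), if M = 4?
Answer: 1452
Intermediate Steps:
N(n) = -4 (N(n) = (-4 - n) + n = -4)
((-3 - 4*1) + N(M))*(-132) = ((-3 - 4*1) - 4)*(-132) = ((-3 - 4) - 4)*(-132) = (-7 - 4)*(-132) = -11*(-132) = 1452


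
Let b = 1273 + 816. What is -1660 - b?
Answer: -3749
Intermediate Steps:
b = 2089
-1660 - b = -1660 - 1*2089 = -1660 - 2089 = -3749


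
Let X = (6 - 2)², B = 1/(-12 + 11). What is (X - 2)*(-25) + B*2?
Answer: -352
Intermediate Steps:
B = -1 (B = 1/(-1) = -1)
X = 16 (X = 4² = 16)
(X - 2)*(-25) + B*2 = (16 - 2)*(-25) - 1*2 = 14*(-25) - 2 = -350 - 2 = -352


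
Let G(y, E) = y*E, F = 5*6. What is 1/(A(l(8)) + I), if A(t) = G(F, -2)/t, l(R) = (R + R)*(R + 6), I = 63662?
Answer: 56/3565057 ≈ 1.5708e-5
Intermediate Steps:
F = 30
G(y, E) = E*y
l(R) = 2*R*(6 + R) (l(R) = (2*R)*(6 + R) = 2*R*(6 + R))
A(t) = -60/t (A(t) = (-2*30)/t = -60/t)
1/(A(l(8)) + I) = 1/(-60*1/(16*(6 + 8)) + 63662) = 1/(-60/(2*8*14) + 63662) = 1/(-60/224 + 63662) = 1/(-60*1/224 + 63662) = 1/(-15/56 + 63662) = 1/(3565057/56) = 56/3565057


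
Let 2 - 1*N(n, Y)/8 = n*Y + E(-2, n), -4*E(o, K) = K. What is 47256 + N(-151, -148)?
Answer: -131814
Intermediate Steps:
E(o, K) = -K/4
N(n, Y) = 16 + 2*n - 8*Y*n (N(n, Y) = 16 - 8*(n*Y - n/4) = 16 - 8*(Y*n - n/4) = 16 - 8*(-n/4 + Y*n) = 16 + (2*n - 8*Y*n) = 16 + 2*n - 8*Y*n)
47256 + N(-151, -148) = 47256 + (16 + 2*(-151) - 8*(-148)*(-151)) = 47256 + (16 - 302 - 178784) = 47256 - 179070 = -131814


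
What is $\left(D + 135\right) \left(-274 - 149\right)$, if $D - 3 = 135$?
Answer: $-115479$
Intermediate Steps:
$D = 138$ ($D = 3 + 135 = 138$)
$\left(D + 135\right) \left(-274 - 149\right) = \left(138 + 135\right) \left(-274 - 149\right) = 273 \left(-423\right) = -115479$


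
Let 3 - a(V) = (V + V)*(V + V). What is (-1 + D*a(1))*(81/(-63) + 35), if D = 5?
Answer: -1416/7 ≈ -202.29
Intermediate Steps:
a(V) = 3 - 4*V² (a(V) = 3 - (V + V)*(V + V) = 3 - 2*V*2*V = 3 - 4*V²)
(-1 + D*a(1))*(81/(-63) + 35) = (-1 + 5*(3 - 4*1²))*(81/(-63) + 35) = (-1 + 5*(3 - 4*1))*(81*(-1/63) + 35) = (-1 + 5*(3 - 4))*(-9/7 + 35) = (-1 + 5*(-1))*(236/7) = (-1 - 5)*(236/7) = -6*236/7 = -1416/7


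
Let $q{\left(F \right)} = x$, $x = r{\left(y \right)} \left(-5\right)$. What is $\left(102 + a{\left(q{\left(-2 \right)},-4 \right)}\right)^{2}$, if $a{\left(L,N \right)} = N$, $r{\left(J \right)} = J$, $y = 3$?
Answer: $9604$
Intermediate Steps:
$x = -15$ ($x = 3 \left(-5\right) = -15$)
$q{\left(F \right)} = -15$
$\left(102 + a{\left(q{\left(-2 \right)},-4 \right)}\right)^{2} = \left(102 - 4\right)^{2} = 98^{2} = 9604$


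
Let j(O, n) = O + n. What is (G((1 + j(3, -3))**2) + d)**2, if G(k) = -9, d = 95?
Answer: 7396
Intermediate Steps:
(G((1 + j(3, -3))**2) + d)**2 = (-9 + 95)**2 = 86**2 = 7396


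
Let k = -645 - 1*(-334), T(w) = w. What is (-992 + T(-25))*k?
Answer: 316287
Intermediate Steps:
k = -311 (k = -645 + 334 = -311)
(-992 + T(-25))*k = (-992 - 25)*(-311) = -1017*(-311) = 316287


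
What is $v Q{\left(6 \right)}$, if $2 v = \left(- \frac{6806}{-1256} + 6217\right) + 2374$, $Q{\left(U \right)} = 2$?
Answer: $\frac{5398551}{628} \approx 8596.4$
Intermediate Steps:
$v = \frac{5398551}{1256}$ ($v = \frac{\left(- \frac{6806}{-1256} + 6217\right) + 2374}{2} = \frac{\left(\left(-6806\right) \left(- \frac{1}{1256}\right) + 6217\right) + 2374}{2} = \frac{\left(\frac{3403}{628} + 6217\right) + 2374}{2} = \frac{\frac{3907679}{628} + 2374}{2} = \frac{1}{2} \cdot \frac{5398551}{628} = \frac{5398551}{1256} \approx 4298.2$)
$v Q{\left(6 \right)} = \frac{5398551}{1256} \cdot 2 = \frac{5398551}{628}$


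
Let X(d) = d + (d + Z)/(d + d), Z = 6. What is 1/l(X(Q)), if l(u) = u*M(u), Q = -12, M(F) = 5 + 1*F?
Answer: 16/1269 ≈ 0.012608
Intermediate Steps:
M(F) = 5 + F
X(d) = d + (6 + d)/(2*d) (X(d) = d + (d + 6)/(d + d) = d + (6 + d)/((2*d)) = d + (6 + d)*(1/(2*d)) = d + (6 + d)/(2*d))
l(u) = u*(5 + u)
1/l(X(Q)) = 1/((1/2 - 12 + 3/(-12))*(5 + (1/2 - 12 + 3/(-12)))) = 1/((1/2 - 12 + 3*(-1/12))*(5 + (1/2 - 12 + 3*(-1/12)))) = 1/((1/2 - 12 - 1/4)*(5 + (1/2 - 12 - 1/4))) = 1/(-47*(5 - 47/4)/4) = 1/(-47/4*(-27/4)) = 1/(1269/16) = 16/1269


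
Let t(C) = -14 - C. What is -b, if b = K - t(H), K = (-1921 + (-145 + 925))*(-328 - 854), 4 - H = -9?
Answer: -1348689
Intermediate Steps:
H = 13 (H = 4 - 1*(-9) = 4 + 9 = 13)
K = 1348662 (K = (-1921 + 780)*(-1182) = -1141*(-1182) = 1348662)
b = 1348689 (b = 1348662 - (-14 - 1*13) = 1348662 - (-14 - 13) = 1348662 - 1*(-27) = 1348662 + 27 = 1348689)
-b = -1*1348689 = -1348689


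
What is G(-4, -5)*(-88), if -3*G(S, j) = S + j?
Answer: -264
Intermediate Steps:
G(S, j) = -S/3 - j/3 (G(S, j) = -(S + j)/3 = -S/3 - j/3)
G(-4, -5)*(-88) = (-⅓*(-4) - ⅓*(-5))*(-88) = (4/3 + 5/3)*(-88) = 3*(-88) = -264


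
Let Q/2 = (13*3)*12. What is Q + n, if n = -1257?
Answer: -321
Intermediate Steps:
Q = 936 (Q = 2*((13*3)*12) = 2*(39*12) = 2*468 = 936)
Q + n = 936 - 1257 = -321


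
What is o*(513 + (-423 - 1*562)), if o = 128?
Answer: -60416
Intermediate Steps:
o*(513 + (-423 - 1*562)) = 128*(513 + (-423 - 1*562)) = 128*(513 + (-423 - 562)) = 128*(513 - 985) = 128*(-472) = -60416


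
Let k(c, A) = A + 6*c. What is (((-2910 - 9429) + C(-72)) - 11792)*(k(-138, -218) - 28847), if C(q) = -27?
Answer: 722155094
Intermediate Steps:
(((-2910 - 9429) + C(-72)) - 11792)*(k(-138, -218) - 28847) = (((-2910 - 9429) - 27) - 11792)*((-218 + 6*(-138)) - 28847) = ((-12339 - 27) - 11792)*((-218 - 828) - 28847) = (-12366 - 11792)*(-1046 - 28847) = -24158*(-29893) = 722155094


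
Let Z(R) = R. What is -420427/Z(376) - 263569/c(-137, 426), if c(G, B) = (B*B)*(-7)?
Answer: -133495692455/119411208 ≈ -1117.9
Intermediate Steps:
c(G, B) = -7*B² (c(G, B) = B²*(-7) = -7*B²)
-420427/Z(376) - 263569/c(-137, 426) = -420427/376 - 263569/((-7*426²)) = -420427*1/376 - 263569/((-7*181476)) = -420427/376 - 263569/(-1270332) = -420427/376 - 263569*(-1/1270332) = -420427/376 + 263569/1270332 = -133495692455/119411208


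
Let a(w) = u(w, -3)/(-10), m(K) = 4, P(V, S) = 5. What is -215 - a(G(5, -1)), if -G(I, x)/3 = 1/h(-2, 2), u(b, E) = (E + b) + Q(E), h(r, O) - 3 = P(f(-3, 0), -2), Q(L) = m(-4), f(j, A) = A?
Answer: -3439/16 ≈ -214.94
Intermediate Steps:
Q(L) = 4
h(r, O) = 8 (h(r, O) = 3 + 5 = 8)
u(b, E) = 4 + E + b (u(b, E) = (E + b) + 4 = 4 + E + b)
G(I, x) = -3/8
a(w) = -⅒ - w/10 (a(w) = (4 - 3 + w)/(-10) = (1 + w)*(-⅒) = -⅒ - w/10)
-215 - a(G(5, -1)) = -215 - (-⅒ - ⅒*(-3/8)) = -215 - (-⅒ + 3/80) = -215 - 1*(-1/16) = -215 + 1/16 = -3439/16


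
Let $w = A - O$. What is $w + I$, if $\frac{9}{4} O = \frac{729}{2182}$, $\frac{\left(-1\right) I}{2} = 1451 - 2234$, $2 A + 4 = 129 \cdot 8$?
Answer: $\frac{2269118}{1091} \approx 2079.9$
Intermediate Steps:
$A = 514$ ($A = -2 + \frac{129 \cdot 8}{2} = -2 + \frac{1}{2} \cdot 1032 = -2 + 516 = 514$)
$I = 1566$ ($I = - 2 \left(1451 - 2234\right) = \left(-2\right) \left(-783\right) = 1566$)
$O = \frac{162}{1091}$ ($O = \frac{4 \cdot \frac{729}{2182}}{9} = \frac{4 \cdot 729 \cdot \frac{1}{2182}}{9} = \frac{4}{9} \cdot \frac{729}{2182} = \frac{162}{1091} \approx 0.14849$)
$w = \frac{560612}{1091}$ ($w = 514 - \frac{162}{1091} = \frac{560612}{1091} \approx 513.85$)
$w + I = \frac{560612}{1091} + 1566 = \frac{2269118}{1091}$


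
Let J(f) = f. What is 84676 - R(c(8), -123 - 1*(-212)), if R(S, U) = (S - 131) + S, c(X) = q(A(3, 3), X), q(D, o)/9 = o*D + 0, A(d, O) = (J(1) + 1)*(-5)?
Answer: 86247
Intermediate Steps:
A(d, O) = -10 (A(d, O) = (1 + 1)*(-5) = 2*(-5) = -10)
q(D, o) = 9*D*o (q(D, o) = 9*(o*D + 0) = 9*(D*o + 0) = 9*(D*o) = 9*D*o)
c(X) = -90*X (c(X) = 9*(-10)*X = -90*X)
R(S, U) = -131 + 2*S (R(S, U) = (-131 + S) + S = -131 + 2*S)
84676 - R(c(8), -123 - 1*(-212)) = 84676 - (-131 + 2*(-90*8)) = 84676 - (-131 + 2*(-720)) = 84676 - (-131 - 1440) = 84676 - 1*(-1571) = 84676 + 1571 = 86247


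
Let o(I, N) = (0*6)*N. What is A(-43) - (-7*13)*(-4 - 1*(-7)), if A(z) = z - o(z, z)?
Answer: 230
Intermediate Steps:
o(I, N) = 0 (o(I, N) = 0*N = 0)
A(z) = z (A(z) = z - 1*0 = z + 0 = z)
A(-43) - (-7*13)*(-4 - 1*(-7)) = -43 - (-7*13)*(-4 - 1*(-7)) = -43 - (-91)*(-4 + 7) = -43 - (-91)*3 = -43 - 1*(-273) = -43 + 273 = 230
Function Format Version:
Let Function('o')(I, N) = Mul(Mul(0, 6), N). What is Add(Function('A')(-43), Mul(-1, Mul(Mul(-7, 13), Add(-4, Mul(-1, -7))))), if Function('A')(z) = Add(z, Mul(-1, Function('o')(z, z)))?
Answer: 230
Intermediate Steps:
Function('o')(I, N) = 0 (Function('o')(I, N) = Mul(0, N) = 0)
Function('A')(z) = z (Function('A')(z) = Add(z, Mul(-1, 0)) = Add(z, 0) = z)
Add(Function('A')(-43), Mul(-1, Mul(Mul(-7, 13), Add(-4, Mul(-1, -7))))) = Add(-43, Mul(-1, Mul(Mul(-7, 13), Add(-4, Mul(-1, -7))))) = Add(-43, Mul(-1, Mul(-91, Add(-4, 7)))) = Add(-43, Mul(-1, Mul(-91, 3))) = Add(-43, Mul(-1, -273)) = Add(-43, 273) = 230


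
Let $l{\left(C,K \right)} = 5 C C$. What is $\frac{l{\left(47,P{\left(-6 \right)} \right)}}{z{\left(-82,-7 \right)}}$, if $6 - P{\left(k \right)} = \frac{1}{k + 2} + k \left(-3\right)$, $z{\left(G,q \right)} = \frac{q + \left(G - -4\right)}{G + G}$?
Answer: $\frac{362276}{17} \approx 21310.0$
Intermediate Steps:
$z{\left(G,q \right)} = \frac{4 + G + q}{2 G}$ ($z{\left(G,q \right)} = \frac{q + \left(G + 4\right)}{2 G} = \left(q + \left(4 + G\right)\right) \frac{1}{2 G} = \left(4 + G + q\right) \frac{1}{2 G} = \frac{4 + G + q}{2 G}$)
$P{\left(k \right)} = 6 - \frac{1}{2 + k} + 3 k$ ($P{\left(k \right)} = 6 - \left(\frac{1}{k + 2} + k \left(-3\right)\right) = 6 - \left(\frac{1}{2 + k} - 3 k\right) = 6 + \left(- \frac{1}{2 + k} + 3 k\right) = 6 - \frac{1}{2 + k} + 3 k$)
$l{\left(C,K \right)} = 5 C^{2}$
$\frac{l{\left(47,P{\left(-6 \right)} \right)}}{z{\left(-82,-7 \right)}} = \frac{5 \cdot 47^{2}}{\frac{1}{2} \frac{1}{-82} \left(4 - 82 - 7\right)} = \frac{5 \cdot 2209}{\frac{1}{2} \left(- \frac{1}{82}\right) \left(-85\right)} = \frac{11045}{\frac{85}{164}} = 11045 \cdot \frac{164}{85} = \frac{362276}{17}$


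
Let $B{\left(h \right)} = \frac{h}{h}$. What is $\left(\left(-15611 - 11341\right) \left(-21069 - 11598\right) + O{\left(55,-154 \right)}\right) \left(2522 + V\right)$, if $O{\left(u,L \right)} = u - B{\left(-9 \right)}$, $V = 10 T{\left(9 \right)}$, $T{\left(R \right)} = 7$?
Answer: $2282103170496$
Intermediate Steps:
$B{\left(h \right)} = 1$
$V = 70$ ($V = 10 \cdot 7 = 70$)
$O{\left(u,L \right)} = -1 + u$ ($O{\left(u,L \right)} = u - 1 = -1 + u$)
$\left(\left(-15611 - 11341\right) \left(-21069 - 11598\right) + O{\left(55,-154 \right)}\right) \left(2522 + V\right) = \left(\left(-15611 - 11341\right) \left(-21069 - 11598\right) + \left(-1 + 55\right)\right) \left(2522 + 70\right) = \left(\left(-26952\right) \left(-32667\right) + 54\right) 2592 = \left(880440984 + 54\right) 2592 = 880441038 \cdot 2592 = 2282103170496$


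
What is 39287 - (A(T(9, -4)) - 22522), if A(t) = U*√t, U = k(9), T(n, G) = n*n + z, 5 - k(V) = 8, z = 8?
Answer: 61809 + 3*√89 ≈ 61837.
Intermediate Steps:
k(V) = -3 (k(V) = 5 - 1*8 = 5 - 8 = -3)
T(n, G) = 8 + n² (T(n, G) = n*n + 8 = n² + 8 = 8 + n²)
U = -3
A(t) = -3*√t
39287 - (A(T(9, -4)) - 22522) = 39287 - (-3*√(8 + 9²) - 22522) = 39287 - (-3*√(8 + 81) - 22522) = 39287 - (-3*√89 - 22522) = 39287 - (-22522 - 3*√89) = 39287 + (22522 + 3*√89) = 61809 + 3*√89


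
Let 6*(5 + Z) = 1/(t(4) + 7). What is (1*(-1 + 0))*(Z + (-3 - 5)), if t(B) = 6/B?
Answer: 662/51 ≈ 12.980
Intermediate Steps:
Z = -254/51 (Z = -5 + 1/(6*(6/4 + 7)) = -5 + 1/(6*(6*(¼) + 7)) = -5 + 1/(6*(3/2 + 7)) = -5 + 1/(6*(17/2)) = -5 + (⅙)*(2/17) = -5 + 1/51 = -254/51 ≈ -4.9804)
(1*(-1 + 0))*(Z + (-3 - 5)) = (1*(-1 + 0))*(-254/51 + (-3 - 5)) = (1*(-1))*(-254/51 - 8) = -1*(-662/51) = 662/51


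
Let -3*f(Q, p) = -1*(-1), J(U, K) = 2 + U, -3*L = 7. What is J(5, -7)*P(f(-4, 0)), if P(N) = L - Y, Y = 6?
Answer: -175/3 ≈ -58.333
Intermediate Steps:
L = -7/3 (L = -⅓*7 = -7/3 ≈ -2.3333)
f(Q, p) = -⅓ (f(Q, p) = -(-1)*(-1)/3 = -⅓*1 = -⅓)
P(N) = -25/3 (P(N) = -7/3 - 1*6 = -7/3 - 6 = -25/3)
J(5, -7)*P(f(-4, 0)) = (2 + 5)*(-25/3) = 7*(-25/3) = -175/3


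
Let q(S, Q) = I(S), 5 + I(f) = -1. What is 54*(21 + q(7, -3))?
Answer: 810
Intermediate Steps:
I(f) = -6 (I(f) = -5 - 1 = -6)
q(S, Q) = -6
54*(21 + q(7, -3)) = 54*(21 - 6) = 54*15 = 810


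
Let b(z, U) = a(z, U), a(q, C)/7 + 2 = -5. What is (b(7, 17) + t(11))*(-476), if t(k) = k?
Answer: 18088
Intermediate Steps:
a(q, C) = -49 (a(q, C) = -14 + 7*(-5) = -14 - 35 = -49)
b(z, U) = -49
(b(7, 17) + t(11))*(-476) = (-49 + 11)*(-476) = -38*(-476) = 18088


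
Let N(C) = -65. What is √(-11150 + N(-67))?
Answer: I*√11215 ≈ 105.9*I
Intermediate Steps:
√(-11150 + N(-67)) = √(-11150 - 65) = √(-11215) = I*√11215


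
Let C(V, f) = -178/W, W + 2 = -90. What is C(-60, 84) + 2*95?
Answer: 8829/46 ≈ 191.93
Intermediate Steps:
W = -92 (W = -2 - 90 = -92)
C(V, f) = 89/46 (C(V, f) = -178/(-92) = -178*(-1/92) = 89/46)
C(-60, 84) + 2*95 = 89/46 + 2*95 = 89/46 + 190 = 8829/46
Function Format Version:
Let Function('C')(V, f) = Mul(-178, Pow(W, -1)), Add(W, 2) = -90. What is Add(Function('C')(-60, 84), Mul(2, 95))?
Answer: Rational(8829, 46) ≈ 191.93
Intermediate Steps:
W = -92 (W = Add(-2, -90) = -92)
Function('C')(V, f) = Rational(89, 46) (Function('C')(V, f) = Mul(-178, Pow(-92, -1)) = Mul(-178, Rational(-1, 92)) = Rational(89, 46))
Add(Function('C')(-60, 84), Mul(2, 95)) = Add(Rational(89, 46), Mul(2, 95)) = Add(Rational(89, 46), 190) = Rational(8829, 46)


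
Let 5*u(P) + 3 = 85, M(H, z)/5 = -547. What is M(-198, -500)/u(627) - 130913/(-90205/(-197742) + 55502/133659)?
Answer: -94679148785189591/629535499826 ≈ -1.5040e+5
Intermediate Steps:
M(H, z) = -2735 (M(H, z) = 5*(-547) = -2735)
u(P) = 82/5 (u(P) = -⅗ + (⅕)*85 = -⅗ + 17 = 82/5)
M(-198, -500)/u(627) - 130913/(-90205/(-197742) + 55502/133659) = -2735/82/5 - 130913/(-90205/(-197742) + 55502/133659) = -2735*5/82 - 130913/(-90205*(-1/197742) + 55502*(1/133659)) = -13675/82 - 130913/(90205/197742 + 55502/133659) = -13675/82 - 130913/7677262193/8809999326 = -13675/82 - 130913*8809999326/7677262193 = -13675/82 - 1153343441764638/7677262193 = -94679148785189591/629535499826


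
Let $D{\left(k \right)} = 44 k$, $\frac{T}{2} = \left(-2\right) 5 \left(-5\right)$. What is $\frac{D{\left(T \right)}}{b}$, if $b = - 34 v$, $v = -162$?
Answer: $\frac{1100}{1377} \approx 0.79884$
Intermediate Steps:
$T = 100$ ($T = 2 \left(-2\right) 5 \left(-5\right) = 2 \left(\left(-10\right) \left(-5\right)\right) = 2 \cdot 50 = 100$)
$b = 5508$ ($b = \left(-34\right) \left(-162\right) = 5508$)
$\frac{D{\left(T \right)}}{b} = \frac{44 \cdot 100}{5508} = 4400 \cdot \frac{1}{5508} = \frac{1100}{1377}$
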